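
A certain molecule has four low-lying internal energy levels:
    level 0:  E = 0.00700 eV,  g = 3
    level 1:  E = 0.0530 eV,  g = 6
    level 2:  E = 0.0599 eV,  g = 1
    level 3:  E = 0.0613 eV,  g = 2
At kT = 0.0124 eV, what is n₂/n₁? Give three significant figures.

0.0955

n₂/n₁ = (g₂/g₁) exp[−(E₂−E₁)/kT] = (1/6) × exp(−(0.0069 eV)/(0.0124 eV)) = (1/6) × exp(-0.55645) = 0.0955.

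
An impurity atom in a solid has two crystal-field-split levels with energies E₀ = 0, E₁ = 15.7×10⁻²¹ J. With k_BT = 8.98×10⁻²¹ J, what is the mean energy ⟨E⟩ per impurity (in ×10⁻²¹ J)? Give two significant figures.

Eᵢ/kT = 0, 1.748.
Z = Σ e^(−Eᵢ/kT) = e^(−0) + e^(−1.748) = 1.000 + 0.1741 = 1.174.
⟨E⟩ = Σ Eᵢ e^(−Eᵢ/kT) / Z = (0·1.000 + 15.7·0.1741) / 1.174 = 2.3 ×10⁻²¹ J.

2.3 ×10⁻²¹ J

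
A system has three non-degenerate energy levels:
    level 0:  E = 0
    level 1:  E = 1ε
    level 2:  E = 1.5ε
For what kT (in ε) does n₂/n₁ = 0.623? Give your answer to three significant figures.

n₂/n₁ = exp[−(E₂−E₁)/kT] = 0.623.
⇒ (E₂−E₁)/kT = ln(1/0.623) = ln(1.6051) = 0.47319.
kT = 0.5ε / 0.47319 = 1.06 ε.

1.06 ε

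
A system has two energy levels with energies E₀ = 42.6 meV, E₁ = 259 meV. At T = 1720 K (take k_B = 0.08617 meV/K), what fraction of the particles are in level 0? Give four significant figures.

0.8115

k_BT = 0.08617 × 1720 K = 148.212 meV.
Eᵢ/kT = 0.287426, 1.74750.
Z = Σ e^(−Eᵢ/kT) = e^(−0.287426) + e^(−1.74750) = 0.750192 + 0.174209 = 0.924401.
P₀ = e^(−E₀/kT) / Z = 0.750192/0.924401 = 0.8115.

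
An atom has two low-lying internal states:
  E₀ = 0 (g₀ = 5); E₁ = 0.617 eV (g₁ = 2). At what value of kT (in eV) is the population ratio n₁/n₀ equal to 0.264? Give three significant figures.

1.48 eV

n₁/n₀ = (g₁/g₀) exp[−(E₁−E₀)/kT] = 0.264.
⇒ (E₁−E₀)/kT = ln((2/5)/0.264) = ln(1.5152) = 0.41555.
kT = 0.617 eV / 0.41555 = 1.48 eV.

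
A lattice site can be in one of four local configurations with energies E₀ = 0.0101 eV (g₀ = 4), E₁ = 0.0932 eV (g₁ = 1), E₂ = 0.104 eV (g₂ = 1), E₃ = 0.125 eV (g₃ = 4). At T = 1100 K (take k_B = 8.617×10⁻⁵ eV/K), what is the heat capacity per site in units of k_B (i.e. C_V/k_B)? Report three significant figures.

0.275

k_BT = 8.617×10⁻⁵ × 1100 K = 0.094787 eV.
Eᵢ/kT = 0.10655, 0.98326, 1.0972, 1.3187.
Z = Σ gᵢe^(−Eᵢ/kT) = 4·e^(−0.10655) + 1·e^(−0.98326) + 1·e^(−1.0972) + 4·e^(−1.3187) = 3.5957 + 0.37409 + 0.33380 + 1.0699 = 5.3735.
⟨E⟩ = 0.044596 eV, ⟨E²⟩ = 0.0044559 eV².
C_V/k_B = (⟨E²⟩ − ⟨E⟩²)/(kT)² = (0.0044559 − 0.0019888)/0.0089846 = 0.275.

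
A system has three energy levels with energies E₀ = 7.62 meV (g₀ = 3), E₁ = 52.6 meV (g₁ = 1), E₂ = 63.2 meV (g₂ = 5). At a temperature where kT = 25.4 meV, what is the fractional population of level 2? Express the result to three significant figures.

0.150

Eᵢ/kT = 0.30000, 2.0709, 2.4882.
Z = Σ gᵢe^(−Eᵢ/kT) = 3·e^(−0.30000) + 1·e^(−2.0709) + 5·e^(−2.4882) = 2.2225 + 0.12607 + 0.41530 = 2.7639.
P₂ = g₂ e^(−E₂/kT) / Z = 0.41530/2.7639 = 0.150.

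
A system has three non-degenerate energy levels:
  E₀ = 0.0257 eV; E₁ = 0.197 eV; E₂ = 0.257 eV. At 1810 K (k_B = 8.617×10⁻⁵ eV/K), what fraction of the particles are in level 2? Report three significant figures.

k_BT = 8.617×10⁻⁵ × 1810 K = 0.15597 eV.
Eᵢ/kT = 0.16478, 1.2631, 1.6478.
Z = Σ e^(−Eᵢ/kT) = e^(−0.16478) + e^(−1.2631) + e^(−1.6478) = 0.84808 + 0.28278 + 0.19247 = 1.3233.
P₂ = e^(−E₂/kT) / Z = 0.19247/1.3233 = 0.145.

0.145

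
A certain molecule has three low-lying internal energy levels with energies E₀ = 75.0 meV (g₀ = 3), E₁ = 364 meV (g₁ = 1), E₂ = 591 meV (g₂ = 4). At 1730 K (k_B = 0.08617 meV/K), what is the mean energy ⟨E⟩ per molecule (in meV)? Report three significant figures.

108 meV

k_BT = 0.08617 × 1730 K = 149.07 meV.
Eᵢ/kT = 0.50312, 2.4418, 3.9646.
Z = Σ gᵢe^(−Eᵢ/kT) = 3·e^(−0.50312) + 1·e^(−2.4418) + 4·e^(−3.9646) = 1.8139 + 0.087004 + 0.075903 = 1.9768.
⟨E⟩ = Σ Eᵢ gᵢe^(−Eᵢ/kT) / Z = (75.0·1.8139 + 364·0.087004 + 591·0.075903) / 1.9768 = 108 meV.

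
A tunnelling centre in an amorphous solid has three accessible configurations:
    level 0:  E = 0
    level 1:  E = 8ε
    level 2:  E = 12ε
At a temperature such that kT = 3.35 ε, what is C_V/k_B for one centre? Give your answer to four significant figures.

Eᵢ/kT = 0, 2.38806, 3.58209.
Z = Σ e^(−Eᵢ/kT) = e^(−0) + e^(−2.38806) + e^(−3.58209) = 1.00000 + 0.0918076 + 0.0278175 = 1.11963.
⟨E⟩ = 0.954128 ε, ⟨E²⟩ = 8.82560 ε².
C_V/k_B = (⟨E²⟩ − ⟨E⟩²)/(kT)² = (8.82560 − 0.910360)/11.2225 = 0.7053.

0.7053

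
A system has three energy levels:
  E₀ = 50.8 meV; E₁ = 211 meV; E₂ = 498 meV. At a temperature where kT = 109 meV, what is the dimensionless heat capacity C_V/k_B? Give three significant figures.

Eᵢ/kT = 0.46606, 1.9358, 4.5688.
Z = Σ e^(−Eᵢ/kT) = e^(−0.46606) + e^(−1.9358) + e^(−4.5688) = 0.62747 + 0.14431 + 0.010370 = 0.78215.
⟨E⟩ = 86.287 meV, ⟨E²⟩ = 13573 meV².
C_V/k_B = (⟨E²⟩ − ⟨E⟩²)/(kT)² = (13573 − 7445.4)/11881 = 0.516.

0.516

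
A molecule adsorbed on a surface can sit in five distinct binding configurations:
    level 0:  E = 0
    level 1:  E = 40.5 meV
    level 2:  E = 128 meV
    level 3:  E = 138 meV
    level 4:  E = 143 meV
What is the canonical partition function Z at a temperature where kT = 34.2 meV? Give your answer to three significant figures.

Z = 1.36

Eᵢ/kT = 0, 1.1842, 3.7427, 4.0351, 4.1813.
Z = Σ e^(−Eᵢ/kT) = e^(−0) + e^(−1.1842) + e^(−3.7427) + e^(−4.0351) + e^(−4.1813) = 1.0000 + 0.30599 + 0.023690 + 0.017684 + 0.015279 = 1.3626.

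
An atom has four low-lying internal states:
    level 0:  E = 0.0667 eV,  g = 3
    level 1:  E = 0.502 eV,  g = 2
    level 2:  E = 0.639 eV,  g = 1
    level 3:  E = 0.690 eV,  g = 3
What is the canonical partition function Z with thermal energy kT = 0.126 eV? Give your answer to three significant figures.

Z = 1.82

Eᵢ/kT = 0.52937, 3.9841, 5.0714, 5.4762.
Z = Σ gᵢe^(−Eᵢ/kT) = 3·e^(−0.52937) + 2·e^(−3.9841) + 1·e^(−5.0714) + 3·e^(−5.4762) = 1.7669 + 0.037218 + 0.0062736 + 0.012556 = 1.8229.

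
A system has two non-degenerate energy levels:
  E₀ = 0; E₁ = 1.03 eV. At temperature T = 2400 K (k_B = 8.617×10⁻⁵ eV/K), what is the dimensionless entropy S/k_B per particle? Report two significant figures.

k_BT = 8.617×10⁻⁵ × 2400 K = 0.2068 eV.
Eᵢ/kT = 0, 4.981.
Z = Σ e^(−Eᵢ/kT) = e^(−0) + e^(−4.981) = 1.000 + 0.006867 = 1.007.
⟨E⟩ = Σ EᵢPᵢ = 0.007024 eV.
S/k_B = ln Z + ⟨E⟩/kT = ln(1.007) + 0.007024/0.2068 = 0.006976 + 0.03397 = 0.041.

0.041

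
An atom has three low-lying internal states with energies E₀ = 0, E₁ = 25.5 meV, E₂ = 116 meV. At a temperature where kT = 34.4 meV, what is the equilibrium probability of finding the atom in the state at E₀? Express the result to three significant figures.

Eᵢ/kT = 0, 0.74128, 3.3721.
Z = Σ e^(−Eᵢ/kT) = e^(−0) + e^(−0.74128) + e^(−3.3721) = 1.0000 + 0.47650 + 0.034317 = 1.5108.
P₀ = e^(−E₀/kT) / Z = 1.0000/1.5108 = 0.662.

0.662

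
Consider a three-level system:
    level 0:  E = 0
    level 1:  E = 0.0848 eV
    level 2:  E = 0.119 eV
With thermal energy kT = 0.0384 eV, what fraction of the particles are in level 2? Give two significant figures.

0.039

Eᵢ/kT = 0, 2.208, 3.099.
Z = Σ e^(−Eᵢ/kT) = e^(−0) + e^(−2.208) + e^(−3.099) = 1.000 + 0.1099 + 0.04509 = 1.155.
P₂ = e^(−E₂/kT) / Z = 0.04509/1.155 = 0.039.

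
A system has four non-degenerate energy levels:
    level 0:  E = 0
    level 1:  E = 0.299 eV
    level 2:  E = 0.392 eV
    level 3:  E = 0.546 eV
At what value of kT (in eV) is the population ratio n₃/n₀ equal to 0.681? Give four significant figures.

n₃/n₀ = exp[−(E₃−E₀)/kT] = 0.681.
⇒ (E₃−E₀)/kT = ln(1/0.681) = ln(1.46843) = 0.384194.
kT = 0.546 eV / 0.384194 = 1.421 eV.

1.421 eV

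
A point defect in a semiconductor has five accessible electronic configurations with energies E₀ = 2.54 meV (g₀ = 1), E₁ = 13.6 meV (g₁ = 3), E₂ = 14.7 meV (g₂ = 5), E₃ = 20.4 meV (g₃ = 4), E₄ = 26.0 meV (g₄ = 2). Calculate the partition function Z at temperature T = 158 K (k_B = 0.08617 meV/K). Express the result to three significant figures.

k_BT = 0.08617 × 158 K = 13.615 meV.
Eᵢ/kT = 0.18656, 0.99890, 1.0797, 1.4983, 1.9097.
Z = Σ gᵢe^(−Eᵢ/kT) = 1·e^(−0.18656) + 3·e^(−0.99890) + 5·e^(−1.0797) + 4·e^(−1.4983) + 2·e^(−1.9097) = 0.82981 + 1.1049 + 1.6985 + 0.89404 + 0.29625 = 4.8235.

Z = 4.82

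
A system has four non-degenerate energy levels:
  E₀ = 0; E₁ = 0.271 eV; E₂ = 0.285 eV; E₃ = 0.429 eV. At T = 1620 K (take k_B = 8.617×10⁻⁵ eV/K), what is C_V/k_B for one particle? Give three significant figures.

0.881

k_BT = 8.617×10⁻⁵ × 1620 K = 0.13960 eV.
Eᵢ/kT = 0, 1.9413, 2.0415, 3.0731.
Z = Σ e^(−Eᵢ/kT) = e^(−0) + e^(−1.9413) + e^(−2.0415) + e^(−3.0731) = 1.0000 + 0.14352 + 0.12983 + 0.046277 = 1.3196.
⟨E⟩ = 0.072559 eV, ⟨E²⟩ = 0.022433 eV².
C_V/k_B = (⟨E²⟩ − ⟨E⟩²)/(kT)² = (0.022433 − 0.0052648)/0.019488 = 0.881.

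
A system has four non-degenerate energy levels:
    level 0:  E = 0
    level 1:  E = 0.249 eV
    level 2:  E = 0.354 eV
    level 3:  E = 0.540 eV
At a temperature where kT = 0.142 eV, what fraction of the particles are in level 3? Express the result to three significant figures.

Eᵢ/kT = 0, 1.7535, 2.4930, 3.8028.
Z = Σ e^(−Eᵢ/kT) = e^(−0) + e^(−1.7535) + e^(−2.4930) + e^(−3.8028) = 1.0000 + 0.17317 + 0.082662 + 0.022308 = 1.2781.
P₃ = e^(−E₃/kT) / Z = 0.022308/1.2781 = 0.0175.

0.0175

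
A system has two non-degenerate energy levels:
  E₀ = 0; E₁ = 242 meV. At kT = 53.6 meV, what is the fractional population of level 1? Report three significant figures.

Eᵢ/kT = 0, 4.5149.
Z = Σ e^(−Eᵢ/kT) = e^(−0) + e^(−4.5149) = 1.0000 + 0.010945 = 1.0109.
P₁ = e^(−E₁/kT) / Z = 0.010945/1.0109 = 0.0108.

0.0108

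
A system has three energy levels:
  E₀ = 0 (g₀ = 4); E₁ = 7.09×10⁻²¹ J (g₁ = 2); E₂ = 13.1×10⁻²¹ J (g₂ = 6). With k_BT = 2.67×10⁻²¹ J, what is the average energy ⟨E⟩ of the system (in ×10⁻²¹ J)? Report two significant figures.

0.38 ×10⁻²¹ J

Eᵢ/kT = 0, 2.655, 4.906.
Z = Σ gᵢe^(−Eᵢ/kT) = 4·e^(−0) + 2·e^(−2.655) + 6·e^(−4.906) = 4.000 + 0.1406 + 0.04441 = 4.185.
⟨E⟩ = Σ Eᵢ gᵢe^(−Eᵢ/kT) / Z = (0·4.000 + 7.09·0.1406 + 13.1·0.04441) / 4.185 = 0.38 ×10⁻²¹ J.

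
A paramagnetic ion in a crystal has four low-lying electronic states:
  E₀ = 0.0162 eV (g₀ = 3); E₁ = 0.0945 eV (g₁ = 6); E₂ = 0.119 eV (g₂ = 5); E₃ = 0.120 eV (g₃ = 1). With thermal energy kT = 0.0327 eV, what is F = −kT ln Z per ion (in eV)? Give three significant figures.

Eᵢ/kT = 0.49541, 2.8899, 3.6391, 3.6697.
Z = Σ gᵢe^(−Eᵢ/kT) = 3·e^(−0.49541) + 6·e^(−2.8899) + 5·e^(−3.6391) + 1·e^(−3.6697) = 1.8280 + 0.33349 + 0.13138 + 0.025484 = 2.3184.
F = −kT ln Z = −0.0327 × ln(2.3184) = −0.0327 × 0.84088 = -0.0275 eV.

-0.0275 eV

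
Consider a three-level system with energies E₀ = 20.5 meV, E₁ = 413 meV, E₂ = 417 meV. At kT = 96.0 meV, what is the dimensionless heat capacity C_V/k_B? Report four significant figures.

0.5198

Eᵢ/kT = 0.213542, 4.30208, 4.34375.
Z = Σ e^(−Eᵢ/kT) = e^(−0.213542) + e^(−4.30208) + e^(−4.34375) = 0.807718 + 0.0135404 + 0.0129877 = 0.834246.
⟨E⟩ = 33.0433 meV, ⟨E²⟩ = 5882.48 meV².
C_V/k_B = (⟨E²⟩ − ⟨E⟩²)/(kT)² = (5882.48 − 1091.86)/9216.00 = 0.5198.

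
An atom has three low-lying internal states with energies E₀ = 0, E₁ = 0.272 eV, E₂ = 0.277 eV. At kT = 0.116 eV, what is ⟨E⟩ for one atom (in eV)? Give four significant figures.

0.04337 eV

Eᵢ/kT = 0, 2.34483, 2.38793.
Z = Σ e^(−Eᵢ/kT) = e^(−0) + e^(−2.34483) + e^(−2.38793) = 1.00000 + 0.0958635 + 0.0918196 = 1.18768.
⟨E⟩ = Σ Eᵢ e^(−Eᵢ/kT) / Z = (0·1.00000 + 0.272·0.0958635 + 0.277·0.0918196) / 1.18768 = 0.04337 eV.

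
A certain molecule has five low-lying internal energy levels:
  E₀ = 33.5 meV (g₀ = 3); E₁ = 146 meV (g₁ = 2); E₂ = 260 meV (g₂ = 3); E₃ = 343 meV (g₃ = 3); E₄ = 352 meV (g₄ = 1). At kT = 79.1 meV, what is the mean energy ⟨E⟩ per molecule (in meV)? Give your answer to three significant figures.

64.9 meV

Eᵢ/kT = 0.42351, 1.8458, 3.2870, 4.3363, 4.4501.
Z = Σ gᵢe^(−Eᵢ/kT) = 3·e^(−0.42351) + 2·e^(−1.8458) + 3·e^(−3.2870) + 3·e^(−4.3363) + 1·e^(−4.4501) = 1.9642 + 0.31580 + 0.11210 + 0.039255 + 0.011677 = 2.4430.
⟨E⟩ = Σ Eᵢ gᵢe^(−Eᵢ/kT) / Z = (33.5·1.9642 + 146·0.31580 + 260·0.11210 + 343·0.039255 + 352·0.011677) / 2.4430 = 64.9 meV.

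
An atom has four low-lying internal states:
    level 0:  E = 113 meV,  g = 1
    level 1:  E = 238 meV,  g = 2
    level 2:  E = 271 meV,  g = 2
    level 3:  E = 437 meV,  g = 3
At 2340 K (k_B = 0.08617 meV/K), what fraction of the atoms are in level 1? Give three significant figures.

0.300

k_BT = 0.08617 × 2340 K = 201.64 meV.
Eᵢ/kT = 0.56040, 1.1803, 1.3440, 2.1672.
Z = Σ gᵢe^(−Eᵢ/kT) = 1·e^(−0.56040) + 2·e^(−1.1803) + 2·e^(−1.3440) + 3·e^(−2.1672) = 0.57098 + 0.61437 + 0.52160 + 0.34349 = 2.0504.
P₁ = g₁ e^(−E₁/kT) / Z = 0.61437/2.0504 = 0.300.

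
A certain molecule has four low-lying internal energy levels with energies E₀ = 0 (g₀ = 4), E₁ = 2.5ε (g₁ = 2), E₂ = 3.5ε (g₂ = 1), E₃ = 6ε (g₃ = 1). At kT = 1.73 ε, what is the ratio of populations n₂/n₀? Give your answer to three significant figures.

n₂/n₀ = (g₂/g₀) exp[−(E₂−E₀)/kT] = (1/4) × exp(−(3.5ε)/(1.73ε)) = (1/4) × exp(-2.0231) = 0.0331.

0.0331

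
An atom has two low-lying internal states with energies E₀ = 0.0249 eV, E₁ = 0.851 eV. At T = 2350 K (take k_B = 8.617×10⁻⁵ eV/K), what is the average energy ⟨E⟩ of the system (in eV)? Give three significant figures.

0.0386 eV

k_BT = 8.617×10⁻⁵ × 2350 K = 0.20250 eV.
Eᵢ/kT = 0.12296, 4.2025.
Z = Σ e^(−Eᵢ/kT) = e^(−0.12296) + e^(−4.2025) = 0.88430 + 0.014958 = 0.89926.
⟨E⟩ = Σ Eᵢ e^(−Eᵢ/kT) / Z = (0.0249·0.88430 + 0.851·0.014958) / 0.89926 = 0.0386 eV.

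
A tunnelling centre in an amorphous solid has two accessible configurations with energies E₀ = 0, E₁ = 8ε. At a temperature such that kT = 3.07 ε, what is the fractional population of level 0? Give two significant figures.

Eᵢ/kT = 0, 2.606.
Z = Σ e^(−Eᵢ/kT) = e^(−0) + e^(−2.606) = 1.000 + 0.07383 = 1.074.
P₀ = e^(−E₀/kT) / Z = 1.000/1.074 = 0.93.

0.93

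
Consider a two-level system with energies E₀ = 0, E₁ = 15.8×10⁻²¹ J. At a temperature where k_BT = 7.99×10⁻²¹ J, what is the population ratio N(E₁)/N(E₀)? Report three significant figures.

n₁/n₀ = exp[−(E₁−E₀)/kT] = exp(−(15.8 ×10⁻²¹ J)/(7.99 ×10⁻²¹ J)) = exp(-1.9775) = 0.138.

0.138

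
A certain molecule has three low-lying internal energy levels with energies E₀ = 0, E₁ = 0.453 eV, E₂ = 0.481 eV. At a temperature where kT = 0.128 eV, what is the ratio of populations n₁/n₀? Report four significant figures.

0.02904

n₁/n₀ = exp[−(E₁−E₀)/kT] = exp(−(0.453 eV)/(0.128 eV)) = exp(-3.53906) = 0.02904.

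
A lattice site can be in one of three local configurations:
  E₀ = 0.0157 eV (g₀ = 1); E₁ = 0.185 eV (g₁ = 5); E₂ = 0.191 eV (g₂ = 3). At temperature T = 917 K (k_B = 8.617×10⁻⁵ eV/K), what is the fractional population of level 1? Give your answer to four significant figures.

0.3067

k_BT = 8.617×10⁻⁵ × 917 K = 0.0790179 eV.
Eᵢ/kT = 0.198689, 2.34124, 2.41717.
Z = Σ gᵢe^(−Eᵢ/kT) = 1·e^(−0.198689) + 5·e^(−2.34124) + 3·e^(−2.41717) = 0.819805 + 0.481041 + 0.267521 = 1.56837.
P₁ = g₁ e^(−E₁/kT) / Z = 0.481041/1.56837 = 0.3067.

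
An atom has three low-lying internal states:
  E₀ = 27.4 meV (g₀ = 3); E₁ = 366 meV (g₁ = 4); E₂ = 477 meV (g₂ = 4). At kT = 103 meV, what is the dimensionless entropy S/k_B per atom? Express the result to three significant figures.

1.39

Eᵢ/kT = 0.26602, 3.5534, 4.6311.
Z = Σ gᵢe^(−Eᵢ/kT) = 3·e^(−0.26602) + 4·e^(−3.5534) + 4·e^(−4.6311) = 2.2993 + 0.11451 + 0.038976 = 2.4528.
⟨E⟩ = Σ EᵢPᵢ = 50.352 meV.
S/k_B = ln Z + ⟨E⟩/kT = ln(2.4528) + 50.352/103 = 0.89723 + 0.48885 = 1.39.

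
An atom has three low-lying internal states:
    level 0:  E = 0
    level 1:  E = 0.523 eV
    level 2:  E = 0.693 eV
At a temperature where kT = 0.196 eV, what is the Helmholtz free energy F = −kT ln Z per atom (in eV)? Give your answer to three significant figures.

Eᵢ/kT = 0, 2.6684, 3.5357.
Z = Σ e^(−Eᵢ/kT) = e^(−0) + e^(−2.6684) + e^(−3.5357) = 1.0000 + 0.069363 + 0.029138 = 1.0985.
F = −kT ln Z = −0.196 × ln(1.0985) = −0.196 × 0.093946 = -0.0184 eV.

-0.0184 eV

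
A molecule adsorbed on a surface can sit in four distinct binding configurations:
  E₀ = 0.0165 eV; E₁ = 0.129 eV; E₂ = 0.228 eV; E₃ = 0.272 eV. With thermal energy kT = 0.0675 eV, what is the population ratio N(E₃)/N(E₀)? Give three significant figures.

n₃/n₀ = exp[−(E₃−E₀)/kT] = exp(−(0.2555 eV)/(0.0675 eV)) = exp(-3.7852) = 0.0227.

0.0227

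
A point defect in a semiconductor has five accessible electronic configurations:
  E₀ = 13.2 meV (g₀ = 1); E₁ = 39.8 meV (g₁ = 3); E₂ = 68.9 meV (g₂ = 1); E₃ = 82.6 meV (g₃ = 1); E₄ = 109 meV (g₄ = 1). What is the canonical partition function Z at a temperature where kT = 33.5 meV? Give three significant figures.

Eᵢ/kT = 0.39403, 1.1881, 2.0567, 2.4657, 3.2537.
Z = Σ gᵢe^(−Eᵢ/kT) = 1·e^(−0.39403) + 3·e^(−1.1881) + 1·e^(−2.0567) + 1·e^(−2.4657) + 1·e^(−3.2537) = 0.67433 + 0.91440 + 0.12788 + 0.084949 + 0.038631 = 1.8402.

Z = 1.84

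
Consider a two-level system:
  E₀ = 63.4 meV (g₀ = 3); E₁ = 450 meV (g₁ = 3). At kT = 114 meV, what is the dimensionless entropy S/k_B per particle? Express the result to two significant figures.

1.2

Eᵢ/kT = 0.5561, 3.947.
Z = Σ gᵢe^(−Eᵢ/kT) = 3·e^(−0.5561) + 3·e^(−3.947) = 1.720 + 0.05794 = 1.778.
⟨E⟩ = Σ EᵢPᵢ = 76.00 meV.
S/k_B = ln Z + ⟨E⟩/kT = ln(1.778) + 76.00/114 = 0.5755 + 0.6667 = 1.2.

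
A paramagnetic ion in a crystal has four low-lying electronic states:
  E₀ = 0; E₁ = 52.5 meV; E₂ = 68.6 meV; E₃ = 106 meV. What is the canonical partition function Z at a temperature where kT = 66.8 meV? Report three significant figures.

Eᵢ/kT = 0, 0.78593, 1.0269, 1.5868.
Z = Σ e^(−Eᵢ/kT) = e^(−0) + e^(−0.78593) + e^(−1.0269) + e^(−1.5868) = 1.0000 + 0.45570 + 0.35812 + 0.20458 = 2.0184.

Z = 2.02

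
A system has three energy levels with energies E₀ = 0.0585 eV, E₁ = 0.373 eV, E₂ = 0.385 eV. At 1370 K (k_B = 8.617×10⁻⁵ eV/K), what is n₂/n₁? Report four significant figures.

k_BT = 8.617×10⁻⁵ × 1370 K = 0.118053 eV.
n₂/n₁ = exp[−(E₂−E₁)/kT] = exp(−(0.012 eV)/(0.118053 eV)) = exp(-0.101649) = 0.9033.

0.9033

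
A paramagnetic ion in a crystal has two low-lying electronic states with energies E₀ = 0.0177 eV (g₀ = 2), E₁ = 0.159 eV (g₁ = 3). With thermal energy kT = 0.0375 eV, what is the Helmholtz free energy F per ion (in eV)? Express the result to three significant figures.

Eᵢ/kT = 0.47200, 4.2400.
Z = Σ gᵢe^(−Eᵢ/kT) = 2·e^(−0.47200) + 3·e^(−4.2400) = 1.2475 + 0.043223 = 1.2907.
F = −kT ln Z = −0.0375 × ln(1.2907) = −0.0375 × 0.25518 = -0.00957 eV.

-0.00957 eV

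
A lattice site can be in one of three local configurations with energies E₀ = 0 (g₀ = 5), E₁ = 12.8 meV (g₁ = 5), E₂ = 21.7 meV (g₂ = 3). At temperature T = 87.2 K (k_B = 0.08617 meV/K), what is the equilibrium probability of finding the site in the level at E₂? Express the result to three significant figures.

k_BT = 0.08617 × 87.2 K = 7.5140 meV.
Eᵢ/kT = 0, 1.7035, 2.8879.
Z = Σ gᵢe^(−Eᵢ/kT) = 5·e^(−0) + 5·e^(−1.7035) + 3·e^(−2.8879) = 5.0000 + 0.91023 + 0.16708 = 6.0773.
P₂ = g₂ e^(−E₂/kT) / Z = 0.16708/6.0773 = 0.0275.

0.0275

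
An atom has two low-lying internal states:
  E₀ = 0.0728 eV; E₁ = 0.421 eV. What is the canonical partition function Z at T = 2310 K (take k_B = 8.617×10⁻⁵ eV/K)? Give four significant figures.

Z = 0.8143

k_BT = 8.617×10⁻⁵ × 2310 K = 0.199053 eV.
Eᵢ/kT = 0.365732, 2.11501.
Z = Σ e^(−Eᵢ/kT) = e^(−0.365732) + e^(−2.11501) = 0.693689 + 0.120632 = 0.814321.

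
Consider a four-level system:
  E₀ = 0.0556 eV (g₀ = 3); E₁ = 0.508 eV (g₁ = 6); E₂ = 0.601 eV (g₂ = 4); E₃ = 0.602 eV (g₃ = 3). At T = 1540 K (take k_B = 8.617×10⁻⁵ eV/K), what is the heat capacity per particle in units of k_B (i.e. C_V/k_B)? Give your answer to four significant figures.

1.161

k_BT = 8.617×10⁻⁵ × 1540 K = 0.132702 eV.
Eᵢ/kT = 0.418984, 3.82813, 4.52894, 4.53648.
Z = Σ gᵢe^(−Eᵢ/kT) = 3·e^(−0.418984) + 6·e^(−3.82813) + 4·e^(−4.52894) + 3·e^(−4.53648) = 1.97314 + 0.130502 + 0.0431684 + 0.0321331 = 2.17894.
⟨E⟩ = 0.101559 eV, ⟨E²⟩ = 0.0307559 eV².
C_V/k_B = (⟨E²⟩ − ⟨E⟩²)/(kT)² = (0.0307559 − 0.0103142)/0.0176098 = 1.161.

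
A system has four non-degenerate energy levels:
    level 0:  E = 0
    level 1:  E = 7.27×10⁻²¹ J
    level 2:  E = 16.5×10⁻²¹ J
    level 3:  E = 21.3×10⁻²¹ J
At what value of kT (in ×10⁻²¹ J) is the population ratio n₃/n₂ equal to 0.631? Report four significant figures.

n₃/n₂ = exp[−(E₃−E₂)/kT] = 0.631.
⇒ (E₃−E₂)/kT = ln(1/0.631) = ln(1.58479) = 0.460452.
kT = 4.8 ×10⁻²¹ J / 0.460452 = 10.42 ×10⁻²¹ J.

10.42 ×10⁻²¹ J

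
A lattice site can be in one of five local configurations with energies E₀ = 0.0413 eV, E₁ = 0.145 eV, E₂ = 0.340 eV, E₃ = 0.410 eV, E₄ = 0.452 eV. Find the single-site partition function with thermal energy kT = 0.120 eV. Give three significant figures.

Z = 1.12

Eᵢ/kT = 0.34417, 1.2083, 2.8333, 3.4167, 3.7667.
Z = Σ e^(−Eᵢ/kT) = e^(−0.34417) + e^(−1.2083) + e^(−2.8333) + e^(−3.4167) + e^(−3.7667) = 0.70881 + 0.29870 + 0.058818 + 0.032821 + 0.023128 = 1.1223.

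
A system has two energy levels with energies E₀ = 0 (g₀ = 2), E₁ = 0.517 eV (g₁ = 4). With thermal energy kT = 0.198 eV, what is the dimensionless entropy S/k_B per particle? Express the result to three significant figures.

Eᵢ/kT = 0, 2.6111.
Z = Σ gᵢe^(−Eᵢ/kT) = 2·e^(−0) + 4·e^(−2.6111) = 2.0000 + 0.29381 = 2.2938.
⟨E⟩ = Σ EᵢPᵢ = 0.066222 eV.
S/k_B = ln Z + ⟨E⟩/kT = ln(2.2938) + 0.066222/0.198 = 0.83021 + 0.33445 = 1.16.

1.16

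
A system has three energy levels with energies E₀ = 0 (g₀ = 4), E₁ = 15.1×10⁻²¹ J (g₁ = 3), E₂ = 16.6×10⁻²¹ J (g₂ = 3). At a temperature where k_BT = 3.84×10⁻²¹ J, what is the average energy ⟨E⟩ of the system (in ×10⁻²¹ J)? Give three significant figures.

Eᵢ/kT = 0, 3.9323, 4.3229.
Z = Σ gᵢe^(−Eᵢ/kT) = 4·e^(−0) + 3·e^(−3.9323) + 3·e^(−4.3229) = 4.0000 + 0.058796 + 0.039784 = 4.0986.
⟨E⟩ = Σ Eᵢ gᵢe^(−Eᵢ/kT) / Z = (0·4.0000 + 15.1·0.058796 + 16.6·0.039784) / 4.0986 = 0.378 ×10⁻²¹ J.

0.378 ×10⁻²¹ J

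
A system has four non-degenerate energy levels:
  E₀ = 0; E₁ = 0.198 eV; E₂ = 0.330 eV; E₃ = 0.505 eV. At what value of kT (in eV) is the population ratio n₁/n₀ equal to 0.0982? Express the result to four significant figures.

0.08532 eV

n₁/n₀ = exp[−(E₁−E₀)/kT] = 0.0982.
⇒ (E₁−E₀)/kT = ln(1/0.0982) = ln(10.1833) = 2.32075.
kT = 0.198 eV / 2.32075 = 0.08532 eV.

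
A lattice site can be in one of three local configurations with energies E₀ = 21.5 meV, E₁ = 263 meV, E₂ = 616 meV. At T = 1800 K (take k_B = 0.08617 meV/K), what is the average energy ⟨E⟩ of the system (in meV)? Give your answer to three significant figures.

k_BT = 0.08617 × 1800 K = 155.11 meV.
Eᵢ/kT = 0.13861, 1.6956, 3.9714.
Z = Σ e^(−Eᵢ/kT) = e^(−0.13861) + e^(−1.6956) + e^(−3.9714) = 0.87057 + 0.18349 + 0.018847 = 1.0729.
⟨E⟩ = Σ Eᵢ e^(−Eᵢ/kT) / Z = (21.5·0.87057 + 263·0.18349 + 616·0.018847) / 1.0729 = 73.2 meV.

73.2 meV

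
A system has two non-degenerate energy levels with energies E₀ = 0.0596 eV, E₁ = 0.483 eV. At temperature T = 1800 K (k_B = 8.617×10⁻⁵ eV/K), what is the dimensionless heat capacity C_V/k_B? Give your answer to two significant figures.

0.43

k_BT = 8.617×10⁻⁵ × 1800 K = 0.1551 eV.
Eᵢ/kT = 0.3843, 3.114.
Z = Σ e^(−Eᵢ/kT) = e^(−0.3843) + e^(−3.114) = 0.6809 + 0.04442 = 0.7253.
⟨E⟩ = 0.08553 eV, ⟨E²⟩ = 0.01762 eV².
C_V/k_B = (⟨E²⟩ − ⟨E⟩²)/(kT)² = (0.01762 − 0.007315)/0.02406 = 0.43.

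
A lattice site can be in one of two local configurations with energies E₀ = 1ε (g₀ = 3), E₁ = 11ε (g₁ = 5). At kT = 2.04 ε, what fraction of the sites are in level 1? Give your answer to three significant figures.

Eᵢ/kT = 0.49020, 5.3922.
Z = Σ gᵢe^(−Eᵢ/kT) = 3·e^(−0.49020) + 5·e^(−5.3922) = 1.8375 + 0.022760 = 1.8603.
P₁ = g₁ e^(−E₁/kT) / Z = 0.022760/1.8603 = 0.0122.

0.0122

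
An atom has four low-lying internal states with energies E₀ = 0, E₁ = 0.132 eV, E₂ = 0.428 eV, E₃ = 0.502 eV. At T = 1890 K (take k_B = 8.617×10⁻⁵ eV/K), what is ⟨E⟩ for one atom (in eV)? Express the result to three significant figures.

0.0721 eV

k_BT = 8.617×10⁻⁵ × 1890 K = 0.16286 eV.
Eᵢ/kT = 0, 0.81051, 2.6280, 3.0824.
Z = Σ e^(−Eᵢ/kT) = e^(−0) + e^(−0.81051) + e^(−2.6280) + e^(−3.0824) = 1.0000 + 0.44463 + 0.072223 + 0.045849 = 1.5627.
⟨E⟩ = Σ Eᵢ e^(−Eᵢ/kT) / Z = (0·1.0000 + 0.132·0.44463 + 0.428·0.072223 + 0.502·0.045849) / 1.5627 = 0.0721 eV.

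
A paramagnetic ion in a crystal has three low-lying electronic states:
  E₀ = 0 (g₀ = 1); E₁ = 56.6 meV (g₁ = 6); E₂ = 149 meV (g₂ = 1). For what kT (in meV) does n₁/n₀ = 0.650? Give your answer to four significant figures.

n₁/n₀ = (g₁/g₀) exp[−(E₁−E₀)/kT] = 0.650.
⇒ (E₁−E₀)/kT = ln((6/1)/0.650) = ln(9.23077) = 2.22254.
kT = 56.6 meV / 2.22254 = 25.47 meV.

25.47 meV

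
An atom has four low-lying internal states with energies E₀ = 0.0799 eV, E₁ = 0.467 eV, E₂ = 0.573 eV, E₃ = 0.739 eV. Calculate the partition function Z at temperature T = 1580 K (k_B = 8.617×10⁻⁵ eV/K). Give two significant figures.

k_BT = 8.617×10⁻⁵ × 1580 K = 0.1361 eV.
Eᵢ/kT = 0.5871, 3.431, 4.210, 5.430.
Z = Σ e^(−Eᵢ/kT) = e^(−0.5871) + e^(−3.431) + e^(−4.210) + e^(−5.430) = 0.5559 + 0.03235 + 0.01485 + 0.004383 = 0.6075.

Z = 0.61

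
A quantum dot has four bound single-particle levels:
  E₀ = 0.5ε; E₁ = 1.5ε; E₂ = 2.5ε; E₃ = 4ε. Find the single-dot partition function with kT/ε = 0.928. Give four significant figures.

Z = 0.8631

Eᵢ/kT = 0.538793, 1.61638, 2.69397, 4.31034.
Z = Σ e^(−Eᵢ/kT) = e^(−0.538793) + e^(−1.61638) + e^(−2.69397) + e^(−4.31034) = 0.583452 + 0.198616 + 0.0676120 + 0.0134290 = 0.863109.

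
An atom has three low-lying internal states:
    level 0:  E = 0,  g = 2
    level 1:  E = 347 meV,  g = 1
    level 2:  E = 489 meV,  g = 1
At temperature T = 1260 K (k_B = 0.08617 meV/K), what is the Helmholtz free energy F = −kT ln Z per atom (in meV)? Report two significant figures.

-78 meV

k_BT = 0.08617 × 1260 K = 108.6 meV.
Eᵢ/kT = 0, 3.195, 4.503.
Z = Σ gᵢe^(−Eᵢ/kT) = 2·e^(−0) + 1·e^(−3.195) + 1·e^(−4.503) = 2.000 + 0.04097 + 0.01108 = 2.052.
F = −kT ln Z = −108.6 × ln(2.052) = −108.6 × 0.7188 = -78 meV.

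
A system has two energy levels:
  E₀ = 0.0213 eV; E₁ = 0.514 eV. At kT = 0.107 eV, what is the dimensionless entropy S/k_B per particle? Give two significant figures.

0.056

Eᵢ/kT = 0.1991, 4.804.
Z = Σ e^(−Eᵢ/kT) = e^(−0.1991) + e^(−4.804) = 0.8195 + 0.008197 = 0.8277.
⟨E⟩ = Σ EᵢPᵢ = 0.02618 eV.
S/k_B = ln Z + ⟨E⟩/kT = ln(0.8277) + 0.02618/0.107 = -0.1891 + 0.2447 = 0.056.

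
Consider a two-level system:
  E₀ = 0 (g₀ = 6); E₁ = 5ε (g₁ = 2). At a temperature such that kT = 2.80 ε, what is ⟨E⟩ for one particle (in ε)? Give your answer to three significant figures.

0.265 ε

Eᵢ/kT = 0, 1.7857.
Z = Σ gᵢe^(−Eᵢ/kT) = 6·e^(−0) + 2·e^(−1.7857) = 6.0000 + 0.33536 = 6.3354.
⟨E⟩ = Σ Eᵢ gᵢe^(−Eᵢ/kT) / Z = (0·6.0000 + 5·0.33536) / 6.3354 = 0.265 ε.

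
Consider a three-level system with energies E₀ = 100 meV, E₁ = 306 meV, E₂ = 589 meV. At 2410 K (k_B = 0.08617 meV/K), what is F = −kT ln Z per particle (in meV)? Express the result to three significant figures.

k_BT = 0.08617 × 2410 K = 207.67 meV.
Eᵢ/kT = 0.48153, 1.4735, 2.8362.
Z = Σ e^(−Eᵢ/kT) = e^(−0.48153) + e^(−1.4735) + e^(−2.8362) = 0.61784 + 0.22912 + 0.058648 = 0.90561.
F = −kT ln Z = −207.67 × ln(0.90561) = −207.67 × -0.099147 = 20.6 meV.

20.6 meV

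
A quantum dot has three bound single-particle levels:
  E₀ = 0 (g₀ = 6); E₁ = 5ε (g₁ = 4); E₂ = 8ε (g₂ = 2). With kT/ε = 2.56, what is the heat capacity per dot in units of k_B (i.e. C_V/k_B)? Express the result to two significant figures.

0.41

Eᵢ/kT = 0, 1.953, 3.125.
Z = Σ gᵢe^(−Eᵢ/kT) = 6·e^(−0) + 4·e^(−1.953) + 2·e^(−3.125) = 6.000 + 0.5674 + 0.08787 = 6.655.
⟨E⟩ = 0.5319 ε, ⟨E²⟩ = 2.977 ε².
C_V/k_B = (⟨E²⟩ − ⟨E⟩²)/(kT)² = (2.977 − 0.2829)/6.554 = 0.41.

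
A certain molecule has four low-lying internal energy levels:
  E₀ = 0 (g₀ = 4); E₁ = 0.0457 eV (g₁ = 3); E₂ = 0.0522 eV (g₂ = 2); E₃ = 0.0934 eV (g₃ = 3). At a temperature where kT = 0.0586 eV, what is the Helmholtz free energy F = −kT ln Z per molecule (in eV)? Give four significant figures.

-0.1124 eV

Eᵢ/kT = 0, 0.779863, 0.890785, 1.59386.
Z = Σ gᵢe^(−Eᵢ/kT) = 4·e^(−0) + 3·e^(−0.779863) + 2·e^(−0.890785) + 3·e^(−1.59386) = 4.00000 + 1.37541 + 0.820667 + 0.609420 = 6.80550.
F = −kT ln Z = −0.0586 × ln(6.80550) = −0.0586 × 1.91773 = -0.1124 eV.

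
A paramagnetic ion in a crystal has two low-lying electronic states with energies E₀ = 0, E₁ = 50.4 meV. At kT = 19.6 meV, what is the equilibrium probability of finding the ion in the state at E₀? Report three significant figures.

Eᵢ/kT = 0, 2.5714.
Z = Σ e^(−Eᵢ/kT) = e^(−0) + e^(−2.5714) = 1.0000 + 0.076428 = 1.0764.
P₀ = e^(−E₀/kT) / Z = 1.0000/1.0764 = 0.929.

0.929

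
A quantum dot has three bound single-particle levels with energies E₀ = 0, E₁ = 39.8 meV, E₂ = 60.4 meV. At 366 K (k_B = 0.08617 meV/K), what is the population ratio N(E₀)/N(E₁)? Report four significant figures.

3.532

k_BT = 0.08617 × 366 K = 31.5382 meV.
n₀/n₁ = exp[−(E₀−E₁)/kT] = exp(−(-39.8 meV)/(31.5382 meV)) = exp(1.26196) = 3.532.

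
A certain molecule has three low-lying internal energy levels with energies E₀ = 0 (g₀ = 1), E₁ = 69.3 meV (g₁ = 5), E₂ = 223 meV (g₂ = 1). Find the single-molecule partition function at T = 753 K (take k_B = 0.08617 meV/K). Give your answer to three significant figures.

Z = 2.75

k_BT = 0.08617 × 753 K = 64.886 meV.
Eᵢ/kT = 0, 1.0680, 3.4368.
Z = Σ gᵢe^(−Eᵢ/kT) = 1·e^(−0) + 5·e^(−1.0680) + 1·e^(−3.4368) = 1.0000 + 1.7185 + 0.032167 = 2.7507.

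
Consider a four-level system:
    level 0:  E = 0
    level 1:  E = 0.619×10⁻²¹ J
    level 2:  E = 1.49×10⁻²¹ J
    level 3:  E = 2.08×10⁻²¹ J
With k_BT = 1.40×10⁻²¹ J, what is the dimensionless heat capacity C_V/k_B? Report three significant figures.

0.260

Eᵢ/kT = 0, 0.44214, 1.0643, 1.4857.
Z = Σ e^(−Eᵢ/kT) = e^(−0) + e^(−0.44214) + e^(−1.0643) + e^(−1.4857) = 1.0000 + 0.64266 + 0.34497 + 0.22634 = 2.2140.
⟨E⟩ = 0.62448, ⟨E²⟩ = 0.89943.
C_V/k_B = (⟨E²⟩ − ⟨E⟩²)/(kT)² = (0.89943 − 0.38998)/1.9600 = 0.260.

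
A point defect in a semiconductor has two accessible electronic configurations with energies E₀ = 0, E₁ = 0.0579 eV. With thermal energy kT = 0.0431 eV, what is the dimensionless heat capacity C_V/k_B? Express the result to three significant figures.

Eᵢ/kT = 0, 1.3434.
Z = Σ e^(−Eᵢ/kT) = e^(−0) + e^(−1.3434) = 1.0000 + 0.26096 = 1.2610.
⟨E⟩ = 0.011982 eV, ⟨E²⟩ = 0.00069377 eV².
C_V/k_B = (⟨E²⟩ − ⟨E⟩²)/(kT)² = (0.00069377 − 0.00014357)/0.0018576 = 0.296.

0.296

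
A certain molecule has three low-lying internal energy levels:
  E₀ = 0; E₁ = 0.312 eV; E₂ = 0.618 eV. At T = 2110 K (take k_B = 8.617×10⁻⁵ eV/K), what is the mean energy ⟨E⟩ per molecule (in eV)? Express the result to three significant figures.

k_BT = 8.617×10⁻⁵ × 2110 K = 0.18182 eV.
Eᵢ/kT = 0, 1.7160, 3.3990.
Z = Σ e^(−Eᵢ/kT) = e^(−0) + e^(−1.7160) + e^(−3.3990) = 1.0000 + 0.17978 + 0.033407 = 1.2132.
⟨E⟩ = Σ Eᵢ e^(−Eᵢ/kT) / Z = (0·1.0000 + 0.312·0.17978 + 0.618·0.033407) / 1.2132 = 0.0633 eV.

0.0633 eV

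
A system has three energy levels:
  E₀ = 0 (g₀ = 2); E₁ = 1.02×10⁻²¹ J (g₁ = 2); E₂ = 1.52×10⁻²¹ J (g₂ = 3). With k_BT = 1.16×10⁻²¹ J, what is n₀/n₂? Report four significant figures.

n₀/n₂ = (g₀/g₂) exp[−(E₀−E₂)/kT] = (2/3) × exp(−(-1.52 ×10⁻²¹ J)/(1.16 ×10⁻²¹ J)) = (2/3) × exp(1.31034) = 2.472.

2.472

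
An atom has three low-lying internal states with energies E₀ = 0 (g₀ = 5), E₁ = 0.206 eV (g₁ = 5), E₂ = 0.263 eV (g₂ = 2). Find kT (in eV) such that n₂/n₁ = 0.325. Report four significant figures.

n₂/n₁ = (g₂/g₁) exp[−(E₂−E₁)/kT] = 0.325.
⇒ (E₂−E₁)/kT = ln((2/5)/0.325) = ln(1.23077) = 0.207640.
kT = 0.057 eV / 0.207640 = 0.2745 eV.

0.2745 eV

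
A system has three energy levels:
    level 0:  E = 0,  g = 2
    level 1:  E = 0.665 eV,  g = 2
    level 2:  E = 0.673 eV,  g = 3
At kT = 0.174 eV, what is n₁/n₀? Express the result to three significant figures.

0.0219

n₁/n₀ = (g₁/g₀) exp[−(E₁−E₀)/kT] = (2/2) × exp(−(0.665 eV)/(0.174 eV)) = (2/2) × exp(-3.8218) = 0.0219.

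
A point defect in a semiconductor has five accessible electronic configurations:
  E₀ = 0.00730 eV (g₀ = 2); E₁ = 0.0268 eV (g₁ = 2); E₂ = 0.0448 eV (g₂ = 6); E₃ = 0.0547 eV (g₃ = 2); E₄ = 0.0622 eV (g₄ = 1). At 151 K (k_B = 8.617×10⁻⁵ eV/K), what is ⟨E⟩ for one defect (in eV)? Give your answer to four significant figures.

k_BT = 8.617×10⁻⁵ × 151 K = 0.0130117 eV.
Eᵢ/kT = 0.561034, 2.05968, 3.44306, 4.20391, 4.78031.
Z = Σ gᵢe^(−Eᵢ/kT) = 2·e^(−0.561034) + 2·e^(−2.05968) + 6·e^(−3.44306) + 2·e^(−4.20391) + 1·e^(−4.78031) = 1.14124 + 0.254990 + 0.191800 + 0.0298741 + 0.00839340 = 1.62630.
⟨E⟩ = Σ Eᵢ gᵢe^(−Eᵢ/kT) / Z = (0.00730·1.14124 + 0.0268·0.254990 + 0.0448·0.191800 + 0.0547·0.0298741 + 0.0622·0.00839340) / 1.62630 = 0.01593 eV.

0.01593 eV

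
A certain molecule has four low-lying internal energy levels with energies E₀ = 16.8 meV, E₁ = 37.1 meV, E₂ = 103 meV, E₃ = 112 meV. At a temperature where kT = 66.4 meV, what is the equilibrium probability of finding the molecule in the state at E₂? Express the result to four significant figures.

Eᵢ/kT = 0.253012, 0.558735, 1.55120, 1.68675.
Z = Σ e^(−Eᵢ/kT) = e^(−0.253012) + e^(−0.558735) + e^(−1.55120) + e^(−1.68675) = 0.776459 + 0.571932 + 0.211993 + 0.185120 = 1.74550.
P₂ = e^(−E₂/kT) / Z = 0.211993/1.74550 = 0.1215.

0.1215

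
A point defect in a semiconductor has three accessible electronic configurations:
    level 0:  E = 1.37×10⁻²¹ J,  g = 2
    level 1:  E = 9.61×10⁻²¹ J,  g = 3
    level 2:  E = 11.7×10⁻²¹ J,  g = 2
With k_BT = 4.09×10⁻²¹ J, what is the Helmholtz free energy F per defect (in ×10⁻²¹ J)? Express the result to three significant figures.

-2.47 ×10⁻²¹ J

Eᵢ/kT = 0.33496, 2.3496, 2.8606.
Z = Σ gᵢe^(−Eᵢ/kT) = 2·e^(−0.33496) + 3·e^(−2.3496) + 2·e^(−2.8606) = 1.4307 + 0.28622 + 0.11447 = 1.8314.
F = −kT ln Z = −4.09 × ln(1.8314) = −4.09 × 0.60508 = -2.47 ×10⁻²¹ J.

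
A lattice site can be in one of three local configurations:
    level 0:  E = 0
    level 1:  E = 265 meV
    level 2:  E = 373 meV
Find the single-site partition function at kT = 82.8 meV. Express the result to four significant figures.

Z = 1.052

Eᵢ/kT = 0, 3.20048, 4.50483.
Z = Σ e^(−Eᵢ/kT) = e^(−0) + e^(−3.20048) + e^(−4.50483) = 1.00000 + 0.0407426 + 0.0110555 = 1.05180.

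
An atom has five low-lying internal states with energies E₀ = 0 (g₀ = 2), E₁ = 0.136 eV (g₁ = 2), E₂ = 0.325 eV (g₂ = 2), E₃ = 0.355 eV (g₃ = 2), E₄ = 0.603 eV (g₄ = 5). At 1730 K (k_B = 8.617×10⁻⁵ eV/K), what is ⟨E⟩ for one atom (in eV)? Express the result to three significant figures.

k_BT = 8.617×10⁻⁵ × 1730 K = 0.14907 eV.
Eᵢ/kT = 0, 0.91232, 2.1802, 2.3814, 4.0451.
Z = Σ gᵢe^(−Eᵢ/kT) = 2·e^(−0) + 2·e^(−0.91232) + 2·e^(−2.1802) + 2·e^(−2.3814) + 5·e^(−4.0451) = 2.0000 + 0.80318 + 0.22604 + 0.18484 + 0.087540 = 3.3016.
⟨E⟩ = Σ Eᵢ gᵢe^(−Eᵢ/kT) / Z = (0·2.0000 + 0.136·0.80318 + 0.325·0.22604 + 0.355·0.18484 + 0.603·0.087540) / 3.3016 = 0.0912 eV.

0.0912 eV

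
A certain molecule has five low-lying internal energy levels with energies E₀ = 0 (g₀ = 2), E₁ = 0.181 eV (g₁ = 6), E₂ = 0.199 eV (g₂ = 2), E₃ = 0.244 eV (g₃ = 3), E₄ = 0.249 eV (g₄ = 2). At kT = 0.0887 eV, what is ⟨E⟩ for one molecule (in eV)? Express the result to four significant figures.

Eᵢ/kT = 0, 2.04059, 2.24352, 2.75085, 2.80722.
Z = Σ gᵢe^(−Eᵢ/kT) = 2·e^(−0) + 6·e^(−2.04059) + 2·e^(−2.24352) + 3·e^(−2.75085) + 2·e^(−2.80722) = 2.00000 + 0.779712 + 0.212169 + 0.191621 + 0.120745 = 3.30425.
⟨E⟩ = Σ Eᵢ gᵢe^(−Eᵢ/kT) / Z = (0·2.00000 + 0.181·0.779712 + 0.199·0.212169 + 0.244·0.191621 + 0.249·0.120745) / 3.30425 = 0.07874 eV.

0.07874 eV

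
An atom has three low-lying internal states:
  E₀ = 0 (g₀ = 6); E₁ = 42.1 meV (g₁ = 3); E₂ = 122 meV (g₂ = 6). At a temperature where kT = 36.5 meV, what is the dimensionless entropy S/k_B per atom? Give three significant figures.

Eᵢ/kT = 0, 1.1534, 3.3425.
Z = Σ gᵢe^(−Eᵢ/kT) = 6·e^(−0) + 3·e^(−1.1534) + 6·e^(−3.3425) = 6.0000 + 0.94669 + 0.21209 = 7.1588.
⟨E⟩ = Σ EᵢPᵢ = 9.1818 meV.
S/k_B = ln Z + ⟨E⟩/kT = ln(7.1588) + 9.1818/36.5 = 1.9683 + 0.25156 = 2.22.

2.22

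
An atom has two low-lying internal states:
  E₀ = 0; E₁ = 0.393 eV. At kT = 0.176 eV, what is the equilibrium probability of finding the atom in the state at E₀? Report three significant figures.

0.903

Eᵢ/kT = 0, 2.2330.
Z = Σ e^(−Eᵢ/kT) = e^(−0) + e^(−2.2330) = 1.0000 + 0.10721 = 1.1072.
P₀ = e^(−E₀/kT) / Z = 1.0000/1.1072 = 0.903.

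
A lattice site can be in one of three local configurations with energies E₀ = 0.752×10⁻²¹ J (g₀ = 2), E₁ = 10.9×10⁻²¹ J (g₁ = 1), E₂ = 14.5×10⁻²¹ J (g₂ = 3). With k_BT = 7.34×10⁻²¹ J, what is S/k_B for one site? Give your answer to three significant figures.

Eᵢ/kT = 0.10245, 1.4850, 1.9755.
Z = Σ gᵢe^(−Eᵢ/kT) = 2·e^(−0.10245) + 1·e^(−1.4850) + 3·e^(−1.9755) = 1.8052 + 0.22650 + 0.41608 = 2.4478.
⟨E⟩ = Σ EᵢPᵢ = 4.0279 ×10⁻²¹ J.
S/k_B = ln Z + ⟨E⟩/kT = ln(2.4478) + 4.0279/7.34 = 0.89519 + 0.54876 = 1.44.

1.44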